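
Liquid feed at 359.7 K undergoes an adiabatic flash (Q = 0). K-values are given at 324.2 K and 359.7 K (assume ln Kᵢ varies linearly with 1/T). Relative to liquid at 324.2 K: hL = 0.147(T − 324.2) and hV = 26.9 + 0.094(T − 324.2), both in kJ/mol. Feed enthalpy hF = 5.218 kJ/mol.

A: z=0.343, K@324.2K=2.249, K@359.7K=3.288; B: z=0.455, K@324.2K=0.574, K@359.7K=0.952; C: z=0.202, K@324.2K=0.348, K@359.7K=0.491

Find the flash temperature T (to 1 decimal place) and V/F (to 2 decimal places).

Adiabatic flash: solve Rachford–Rice at each trial T, then check hF = ψ·hV(T) + (1−ψ)·hL(T).
  T = 324.2 K: K = (2.249, 0.574, 0.348), RR gives ψ = 0.163, H_out = 4.398 kJ/mol
  T = 359.7 K: K = (3.288, 0.952, 0.491), RR gives ψ = 1.000, H_out = 30.237 kJ/mol
  T = 341.9 K: K = (2.745, 0.748, 0.417), RR gives ψ = 0.548, H_out = 16.834 kJ/mol
  T = 333.0 K: K = (2.490, 0.657, 0.382), RR gives ψ = 0.349, H_out = 10.507 kJ/mol
  T = 328.6 K: K = (2.368, 0.615, 0.365), RR gives ψ = 0.256, H_out = 7.463 kJ/mol
  T = 326.4 K: K = (2.308, 0.594, 0.356), RR gives ψ = 0.210, H_out = 5.937 kJ/mol
Linear interpolation between T = 324.2 (H_out = 4.398) and T = 326.4 (H_out = 5.937) on hF = 5.218 gives T ≈ 325.4 K, at which ψ = 0.19.

T = 325.4 K, V/F = 0.19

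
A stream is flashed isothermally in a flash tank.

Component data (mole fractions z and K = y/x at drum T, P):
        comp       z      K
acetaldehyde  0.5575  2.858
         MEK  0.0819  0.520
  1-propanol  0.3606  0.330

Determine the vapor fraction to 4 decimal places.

ψ = 0.6330

Let ψ = V/F and solve Σ zᵢ(Kᵢ−1)/(1+ψ(Kᵢ−1)) = 0.
Check two-phase: ΣzᵢKᵢ = 1.7549 > 1 and Σzᵢ/Kᵢ = 1.4453 > 1, so g(0) = 0.7549 > 0 and g(1) = -0.4453 < 0.
Iterate (Newton) starting at ψ = 0.5:
  ψ = 0.5000: g = 0.12194, g' = -0.9159 → ψ = 0.6331
  ψ = 0.6331: g = -0.00012, g' = -0.9335 → ψ = 0.6330
Converged at ψ = 0.6330.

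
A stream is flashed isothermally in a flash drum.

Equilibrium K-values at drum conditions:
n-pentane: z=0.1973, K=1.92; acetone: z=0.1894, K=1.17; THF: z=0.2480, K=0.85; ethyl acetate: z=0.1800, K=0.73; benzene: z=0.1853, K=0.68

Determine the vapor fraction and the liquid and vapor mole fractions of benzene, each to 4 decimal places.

ψ = 0.4055, x_benzene = 0.2129, y_benzene = 0.1448

Newton iteration, ψ⁰ = 0.5:
  ψ = 0.5000: g = -0.01299, g' = -0.1339 → ψ = 0.4030
  ψ = 0.4030: g = 0.00035, g' = -0.1415 → ψ = 0.4055
Converged at ψ = 0.4055.
Compositions from xᵢ = zᵢ/(1+ψ(Kᵢ−1)), yᵢ = Kᵢxᵢ:
  n-pentane: x = 0.1437, y = 0.2759
  acetone: x = 0.1772, y = 0.2073
  THF: x = 0.2641, y = 0.2245
  ethyl acetate: x = 0.2021, y = 0.1476
  benzene: x = 0.2129, y = 0.1448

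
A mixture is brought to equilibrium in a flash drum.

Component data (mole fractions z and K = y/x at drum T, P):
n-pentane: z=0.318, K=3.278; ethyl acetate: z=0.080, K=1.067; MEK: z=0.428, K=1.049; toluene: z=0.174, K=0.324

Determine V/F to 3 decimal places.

V/F = 0.843

Material balance + equilibrium reduce to Σ zᵢ(Kᵢ−1)/(1+V/F(Kᵢ−1)) = 0.
g(0) = ΣzᵢKᵢ − 1 = 0.633 and g(1) = 1 − Σzᵢ/Kᵢ = -0.117, so a root lies in (0, 1).
Iterate (Newton) starting at V/F = 0.7:
  V/F = 0.700: g = 0.0813, g' = -0.533 → V/F = 0.853
  V/F = 0.853: g = -0.0062, g' = -0.635 → V/F = 0.843
Converged at V/F = 0.843.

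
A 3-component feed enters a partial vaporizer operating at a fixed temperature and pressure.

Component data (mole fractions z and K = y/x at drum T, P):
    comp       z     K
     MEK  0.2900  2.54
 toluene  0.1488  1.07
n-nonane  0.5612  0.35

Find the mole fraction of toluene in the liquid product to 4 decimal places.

x_toluene = 0.1477

Rachford–Rice: g(β) = Σ zᵢ(Kᵢ−1)/(1+β(Kᵢ−1)) = 0.
g(0) = ΣzᵢKᵢ − 1 = 0.0922 and g(1) = 1 − Σzᵢ/Kᵢ = -0.8567, so a root lies in (0, 1).
Newton iteration, β⁰ = 0.31:
  β = 0.3100: g = -0.14435, g' = -0.6877 → β = 0.1001
  β = 0.1001: g = 0.00714, g' = -0.7883 → β = 0.1091
  β = 0.1091: g = 0.00004, g' = -0.7795 → β = 0.1092
Converged at β = 0.1092.
Compositions from xᵢ = zᵢ/(1+β(Kᵢ−1)), yᵢ = Kᵢxᵢ:
  MEK: x = 0.2483, y = 0.6306
  toluene: x = 0.1477, y = 0.1580
  n-nonane: x = 0.6041, y = 0.2114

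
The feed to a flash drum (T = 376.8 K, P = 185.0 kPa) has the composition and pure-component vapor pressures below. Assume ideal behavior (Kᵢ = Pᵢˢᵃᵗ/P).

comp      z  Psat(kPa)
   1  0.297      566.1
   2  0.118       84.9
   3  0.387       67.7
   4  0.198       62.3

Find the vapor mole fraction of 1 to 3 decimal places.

y_1 = 0.714

Raoult's law: Kᵢ = Pᵢˢᵃᵗ/P = Pᵢˢᵃᵗ/185.0.
  K_1 = 566.1/185.0 = 3.06000, K_2 = 84.9/185.0 = 0.45892, K_3 = 67.7/185.0 = 0.36595, K_4 = 62.3/185.0 = 0.33676
Let β = V/F and solve Σ zᵢ(Kᵢ−1)/(1+β(Kᵢ−1)) = 0.
Check two-phase: ΣzᵢKᵢ = 1.171 > 1 and Σzᵢ/Kᵢ = 2.000 > 1, so g(0) = 0.171 > 0 and g(1) = -1.000 < 0.
Newton–Raphson from β = 0.5:
  β = 0.500: g = -0.3419, g' = -0.899 → β = 0.120
  β = 0.120: g = 0.0142, g' = -1.135 → β = 0.132
Converged at β = 0.132.
Compositions from xᵢ = zᵢ/(1+β(Kᵢ−1)), yᵢ = Kᵢxᵢ:
  1: x = 0.233, y = 0.714
  2: x = 0.127, y = 0.058
  3: x = 0.422, y = 0.155
  4: x = 0.217, y = 0.073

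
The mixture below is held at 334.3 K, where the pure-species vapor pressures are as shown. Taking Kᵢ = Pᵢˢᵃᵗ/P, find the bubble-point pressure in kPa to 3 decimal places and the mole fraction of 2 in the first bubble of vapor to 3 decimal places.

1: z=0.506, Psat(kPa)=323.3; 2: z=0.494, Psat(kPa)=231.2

Pbub = 277.803 kPa, y_2 = 0.411

At the bubble point ψ → 0, so ΣzᵢKᵢ = 1 with Kᵢ = Pᵢˢᵃᵗ/P ⇒ P = ΣzᵢPᵢˢᵃᵗ.
P = 0.506·323.3 + 0.494·231.2 = 277.803 kPa
yᵢ = zᵢPᵢˢᵃᵗ/P ⇒ y_2 = 0.494·231.2/277.803 = 0.411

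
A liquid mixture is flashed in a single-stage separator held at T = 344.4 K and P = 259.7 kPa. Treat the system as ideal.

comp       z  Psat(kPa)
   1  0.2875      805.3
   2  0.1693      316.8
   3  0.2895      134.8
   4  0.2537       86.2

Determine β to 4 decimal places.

Raoult's law: Kᵢ = Pᵢˢᵃᵗ/P = Pᵢˢᵃᵗ/259.7.
  K_1 = 805.3/259.7 = 3.100886, K_2 = 316.8/259.7 = 1.219869, K_3 = 134.8/259.7 = 0.519060, K_4 = 86.2/259.7 = 0.331921
Iterate (Newton) starting at β = 0.39:
  β = 0.3900: g = -0.03432, g' = -0.6988 → β = 0.3409
  β = 0.3409: g = 0.00056, g' = -0.7236 → β = 0.3417
Converged at β = 0.3417.

β = 0.3417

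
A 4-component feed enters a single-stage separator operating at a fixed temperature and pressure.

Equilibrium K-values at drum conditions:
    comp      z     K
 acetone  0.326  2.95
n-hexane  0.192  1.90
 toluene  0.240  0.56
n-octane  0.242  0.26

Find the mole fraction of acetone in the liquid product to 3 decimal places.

x_acetone = 0.161

Rachford–Rice: g(ψ) = Σ zᵢ(Kᵢ−1)/(1+ψ(Kᵢ−1)) = 0.
g(0) = ΣzᵢKᵢ − 1 = 0.524 and g(1) = 1 − Σzᵢ/Kᵢ = -0.571, so a root lies in (0, 1).
Newton iteration, ψ⁰ = 0.5:
  ψ = 0.500: g = 0.0214, g' = -0.802 → ψ = 0.527
Converged at ψ = 0.527.
Compositions from xᵢ = zᵢ/(1+ψ(Kᵢ−1)), yᵢ = Kᵢxᵢ:
  acetone: x = 0.161, y = 0.474
  n-hexane: x = 0.130, y = 0.247
  toluene: x = 0.312, y = 0.175
  n-octane: x = 0.397, y = 0.103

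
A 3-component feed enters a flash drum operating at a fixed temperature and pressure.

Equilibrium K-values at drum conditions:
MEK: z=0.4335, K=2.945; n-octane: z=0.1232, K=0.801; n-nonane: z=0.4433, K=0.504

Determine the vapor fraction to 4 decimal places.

Newton iteration, ψ⁰ = 0.5:
  ψ = 0.5000: g = 0.10784, g' = -0.6204 → ψ = 0.6738
  ψ = 0.6738: g = 0.00634, g' = -0.5597 → ψ = 0.6852
Converged at ψ = 0.6852.

ψ = 0.6852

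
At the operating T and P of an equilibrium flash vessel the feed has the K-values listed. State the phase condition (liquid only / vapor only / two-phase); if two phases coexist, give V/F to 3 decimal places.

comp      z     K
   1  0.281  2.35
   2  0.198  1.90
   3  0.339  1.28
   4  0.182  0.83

ΣzᵢKᵢ = 1.622; Σzᵢ/Kᵢ = 0.708.
Since Σzᵢ/Kᵢ < 1 the mixture is above its dew point — single vapor phase.

vapor only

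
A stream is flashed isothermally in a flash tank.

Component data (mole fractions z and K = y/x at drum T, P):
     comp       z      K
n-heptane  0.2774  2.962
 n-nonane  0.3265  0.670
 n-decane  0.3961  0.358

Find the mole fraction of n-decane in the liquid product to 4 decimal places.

x_n-decane = 0.4479

Rachford–Rice: g(ψ) = Σ zᵢ(Kᵢ−1)/(1+ψ(Kᵢ−1)) = 0.
Check two-phase: ΣzᵢKᵢ = 1.1822 > 1 and Σzᵢ/Kᵢ = 1.6874 > 1, so g(0) = 0.1822 > 0 and g(1) = -0.6874 < 0.
Iterate (Newton) starting at ψ = 0.5:
  ψ = 0.5000: g = -0.22881, g' = -0.6772 → ψ = 0.1621
  ψ = 0.1621: g = 0.01524, g' = -0.8577 → ψ = 0.1799
  ψ = 0.1799: g = 0.00023, g' = -0.8322 → ψ = 0.1802
Converged at ψ = 0.1802.
Compositions from xᵢ = zᵢ/(1+ψ(Kᵢ−1)), yᵢ = Kᵢxᵢ:
  n-heptane: x = 0.2050, y = 0.6071
  n-nonane: x = 0.3471, y = 0.2326
  n-decane: x = 0.4479, y = 0.1604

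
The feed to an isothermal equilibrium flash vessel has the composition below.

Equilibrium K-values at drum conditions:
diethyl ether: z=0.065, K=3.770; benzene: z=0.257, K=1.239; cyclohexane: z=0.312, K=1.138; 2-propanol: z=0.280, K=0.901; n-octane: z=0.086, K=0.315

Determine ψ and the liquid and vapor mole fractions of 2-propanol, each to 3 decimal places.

ψ = 0.744, x_2-propanol = 0.302, y_2-propanol = 0.272

Let ψ = V/F and solve Σ zᵢ(Kᵢ−1)/(1+ψ(Kᵢ−1)) = 0.
g(0) = ΣzᵢKᵢ − 1 = 0.198 and g(1) = 1 − Σzᵢ/Kᵢ = -0.083, so a root lies in (0, 1).
Newton iteration, ψ⁰ = 0.5:
  ψ = 0.500: g = 0.0519, g' = -0.201 → ψ = 0.758
  ψ = 0.758: g = -0.0035, g' = -0.245 → ψ = 0.744
Converged at ψ = 0.744.
Compositions from xᵢ = zᵢ/(1+ψ(Kᵢ−1)), yᵢ = Kᵢxᵢ:
  diethyl ether: x = 0.021, y = 0.080
  benzene: x = 0.218, y = 0.270
  cyclohexane: x = 0.283, y = 0.322
  2-propanol: x = 0.302, y = 0.272
  n-octane: x = 0.175, y = 0.055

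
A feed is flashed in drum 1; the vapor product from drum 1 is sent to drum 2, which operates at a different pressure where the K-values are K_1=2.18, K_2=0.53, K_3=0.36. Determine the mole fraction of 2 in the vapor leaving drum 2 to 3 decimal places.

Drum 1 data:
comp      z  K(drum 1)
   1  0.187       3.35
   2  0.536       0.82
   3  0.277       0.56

Drum 1:
Let ψ₁ = V/F and solve Σ zᵢ(Kᵢ−1)/(1+ψ₁(Kᵢ−1)) = 0.
g(0) = ΣzᵢKᵢ − 1 = 0.221 and g(1) = 1 − Σzᵢ/Kᵢ = -0.204, so a root lies in (0, 1).
Newton iteration, ψ₁⁰ = 0.5:
  ψ₁ = 0.500: g = -0.0602, g' = -0.327 → ψ₁ = 0.316
  ψ₁ = 0.316: g = 0.0083, g' = -0.432 → ψ₁ = 0.335
  ψ₁ = 0.335: g = 0.0001, g' = -0.417 → ψ₁ = 0.336
Converged at ψ₁ = 0.336.
Drum-1 compositions:
  1: x = 0.105, y = 0.350
  2: x = 0.570, y = 0.468
  3: x = 0.325, y = 0.182
Drum-2 feed = drum-1 vapor: z₂ = (0.3502, 0.4678, 0.1820).
Drum 2:
Material balance + equilibrium reduce to Σ zᵢ(Kᵢ−1)/(1+ψ₂(Kᵢ−1)) = 0.
Check two-phase: ΣzᵢKᵢ = 1.077 > 1 and Σzᵢ/Kᵢ = 1.549 > 1, so g(0) = 0.077 > 0 and g(1) = -0.549 < 0.
Newton iteration, ψ₂⁰ = 0.59:
  ψ₂ = 0.590: g = -0.2477, g' = -0.560 → ψ₂ = 0.147
  ψ₂ = 0.147: g = -0.0128, g' = -0.564 → ψ₂ = 0.125
Converged at ψ₂ = 0.125.
  1: x = 0.305, y = 0.665
  2: x = 0.497, y = 0.263
  3: x = 0.198, y = 0.071

y_2 (drum 2) = 0.263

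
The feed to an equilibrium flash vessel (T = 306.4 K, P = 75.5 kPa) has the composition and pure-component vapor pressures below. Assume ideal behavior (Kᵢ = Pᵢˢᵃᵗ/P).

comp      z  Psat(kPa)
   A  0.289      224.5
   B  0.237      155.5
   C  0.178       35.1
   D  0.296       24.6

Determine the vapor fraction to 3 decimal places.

ψ = 0.525

Raoult's law: Kᵢ = Pᵢˢᵃᵗ/P = Pᵢˢᵃᵗ/75.5.
  K_A = 224.5/75.5 = 2.97351, K_B = 155.5/75.5 = 2.05960, K_C = 35.1/75.5 = 0.46490, K_D = 24.6/75.5 = 0.32583
Rachford–Rice: g(ψ) = Σ zᵢ(Kᵢ−1)/(1+ψ(Kᵢ−1)) = 0.
g(0) = ΣzᵢKᵢ − 1 = 0.527 and g(1) = 1 − Σzᵢ/Kᵢ = -0.504, so a root lies in (0, 1).
Newton iteration, ψ⁰ = 0.61:
  ψ = 0.610: g = -0.0690, g' = -0.830 → ψ = 0.527
  ψ = 0.527: g = -0.0014, g' = -0.803 → ψ = 0.525
Converged at ψ = 0.525.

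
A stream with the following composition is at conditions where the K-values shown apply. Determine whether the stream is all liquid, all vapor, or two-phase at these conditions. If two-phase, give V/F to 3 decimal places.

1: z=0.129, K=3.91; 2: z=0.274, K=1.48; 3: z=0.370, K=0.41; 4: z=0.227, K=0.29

two-phase, V/F = 0.111

ΣzᵢKᵢ = 1.127; Σzᵢ/Kᵢ = 1.903.
Both exceed 1, so a two-phase solution exists.
Material balance + equilibrium reduce to Σ zᵢ(Kᵢ−1)/(1+ψ(Kᵢ−1)) = 0.
Newton–Raphson from ψ = 0.5:
  ψ = 0.500: g = -0.3005, g' = -0.756 → ψ = 0.103
  ψ = 0.103: g = 0.0081, g' = -0.984 → ψ = 0.111
Converged at ψ = 0.111.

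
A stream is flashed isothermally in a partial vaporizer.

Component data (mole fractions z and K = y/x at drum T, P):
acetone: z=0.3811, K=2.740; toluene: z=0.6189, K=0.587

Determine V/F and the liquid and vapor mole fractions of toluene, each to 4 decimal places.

Material balance + equilibrium reduce to Σ zᵢ(Kᵢ−1)/(1+V/F(Kᵢ−1)) = 0.
Feasibility: ΣzᵢKᵢ = 1.4075, Σzᵢ/Kᵢ = 1.1934 — both > 1, two phases present.
Newton iteration, V/F⁰ = 0.31:
  V/F = 0.3100: g = 0.13763, g' = -0.6257 → V/F = 0.5299
  V/F = 0.5299: g = 0.01777, g' = -0.4853 → V/F = 0.5666
  V/F = 0.5666: g = 0.00024, g' = -0.4725 → V/F = 0.5671
Converged at V/F = 0.5671.
Compositions from xᵢ = zᵢ/(1+V/F(Kᵢ−1)), yᵢ = Kᵢxᵢ:
  acetone: x = 0.1918, y = 0.5256
  toluene: x = 0.8082, y = 0.4744

V/F = 0.5671, x_toluene = 0.8082, y_toluene = 0.4744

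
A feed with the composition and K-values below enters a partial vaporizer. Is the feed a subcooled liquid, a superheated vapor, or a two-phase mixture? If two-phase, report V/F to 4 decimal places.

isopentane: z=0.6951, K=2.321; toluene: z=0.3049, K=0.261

ΣzᵢKᵢ = 1.6929; Σzᵢ/Kᵢ = 1.4677.
Both exceed 1, so a two-phase solution exists.
Iterate (Newton) starting at ψ = 0.38:
  ψ = 0.3800: g = 0.29804, g' = -0.8596 → ψ = 0.7267
  ψ = 0.7267: g = -0.01821, g' = -1.0926 → ψ = 0.7100
  ψ = 0.7100: g = -0.00028, g' = -1.0601 → ψ = 0.7098
Converged at ψ = 0.7098.

two-phase, V/F = 0.7098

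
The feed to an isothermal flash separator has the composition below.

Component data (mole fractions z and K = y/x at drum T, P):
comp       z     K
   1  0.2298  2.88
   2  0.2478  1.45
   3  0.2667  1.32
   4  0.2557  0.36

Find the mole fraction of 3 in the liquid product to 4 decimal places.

Let β = V/F and solve Σ zᵢ(Kᵢ−1)/(1+β(Kᵢ−1)) = 0.
g(0) = ΣzᵢKᵢ − 1 = 0.4652 and g(1) = 1 − Σzᵢ/Kᵢ = -0.1630, so a root lies in (0, 1).
Newton–Raphson from β = 0.5:
  β = 0.5000: g = 0.14663, g' = -0.4960 → β = 0.7956
  β = 0.7956: g = -0.01018, g' = -0.6097 → β = 0.7789
  β = 0.7789: g = -0.00012, g' = -0.5952 → β = 0.7787
Converged at β = 0.7787.
Compositions from xᵢ = zᵢ/(1+β(Kᵢ−1)), yᵢ = Kᵢxᵢ:
  1: x = 0.0933, y = 0.2686
  2: x = 0.1835, y = 0.2661
  3: x = 0.2135, y = 0.2818
  4: x = 0.5097, y = 0.1835

x_3 = 0.2135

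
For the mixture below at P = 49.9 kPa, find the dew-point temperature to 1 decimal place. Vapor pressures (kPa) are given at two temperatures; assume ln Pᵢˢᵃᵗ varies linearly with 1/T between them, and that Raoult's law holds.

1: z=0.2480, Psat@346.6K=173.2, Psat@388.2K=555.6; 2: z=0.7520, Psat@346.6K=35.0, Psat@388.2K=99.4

Dew-point temperature: Σzᵢ·P/Pᵢˢᵃᵗ(T) = 1. Interpolate ln Pᵢˢᵃᵗ = aᵢ + bᵢ/T.
  T = 346.6 K: ΣzᵢP/Pᵢˢᵃᵗ = 1.1436
  T = 388.2 K: ΣzᵢP/Pᵢˢᵃᵗ = 0.3998
  T = 367.4 K: ΣzᵢP/Pᵢˢᵃᵗ = 0.6563
  T = 357.0 K: ΣzᵢP/Pᵢˢᵃᵗ = 0.8593
  T = 351.8 K: ΣzᵢP/Pᵢˢᵃᵗ = 0.9892
  T = 349.2 K: ΣzᵢP/Pᵢˢᵃᵗ = 1.0630
Interpolating between 349.2 K and 351.8 K gives T ≈ 351.4 K.

T = 351.4 K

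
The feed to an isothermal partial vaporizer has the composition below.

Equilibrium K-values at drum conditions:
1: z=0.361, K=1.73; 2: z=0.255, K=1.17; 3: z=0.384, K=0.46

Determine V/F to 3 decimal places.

V/F = 0.334

Rachford–Rice: g(V/F) = Σ zᵢ(Kᵢ−1)/(1+V/F(Kᵢ−1)) = 0.
g(0) = ΣzᵢKᵢ − 1 = 0.100 and g(1) = 1 − Σzᵢ/Kᵢ = -0.261, so a root lies in (0, 1).
Iterate (Newton) starting at V/F = 0.46:
  V/F = 0.460: g = -0.0384, g' = -0.312 → V/F = 0.337
  V/F = 0.337: g = -0.0010, g' = -0.298 → V/F = 0.334
Converged at V/F = 0.334.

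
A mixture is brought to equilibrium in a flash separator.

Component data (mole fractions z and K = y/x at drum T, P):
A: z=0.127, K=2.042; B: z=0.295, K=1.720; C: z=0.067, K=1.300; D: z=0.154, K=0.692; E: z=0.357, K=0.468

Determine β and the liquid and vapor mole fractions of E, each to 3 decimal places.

Iterate (Newton) starting at β = 0.5:
  β = 0.500: g = -0.0542, g' = -0.355 → β = 0.347
  β = 0.347: g = -0.0008, g' = -0.348 → β = 0.345
Converged at β = 0.345.
Compositions from xᵢ = zᵢ/(1+β(Kᵢ−1)), yᵢ = Kᵢxᵢ:
  A: x = 0.093, y = 0.191
  B: x = 0.236, y = 0.406
  C: x = 0.061, y = 0.079
  D: x = 0.172, y = 0.119
  E: x = 0.437, y = 0.205

β = 0.345, x_E = 0.437, y_E = 0.205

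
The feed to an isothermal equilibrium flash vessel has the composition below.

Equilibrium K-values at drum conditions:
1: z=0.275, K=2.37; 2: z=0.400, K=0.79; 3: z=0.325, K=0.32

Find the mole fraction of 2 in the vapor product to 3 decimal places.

Rachford–Rice: g(β) = Σ zᵢ(Kᵢ−1)/(1+β(Kᵢ−1)) = 0.
g(0) = ΣzᵢKᵢ − 1 = 0.072 and g(1) = 1 − Σzᵢ/Kᵢ = -0.638, so a root lies in (0, 1).
Iterate (Newton) starting at β = 0.55:
  β = 0.550: g = -0.2331, g' = -0.574 → β = 0.144
  β = 0.144: g = -0.0168, g' = -0.564 → β = 0.114
Converged at β = 0.114.
Compositions from xᵢ = zᵢ/(1+β(Kᵢ−1)), yᵢ = Kᵢxᵢ:
  1: x = 0.238, y = 0.563
  2: x = 0.410, y = 0.324
  3: x = 0.352, y = 0.113

y_2 = 0.324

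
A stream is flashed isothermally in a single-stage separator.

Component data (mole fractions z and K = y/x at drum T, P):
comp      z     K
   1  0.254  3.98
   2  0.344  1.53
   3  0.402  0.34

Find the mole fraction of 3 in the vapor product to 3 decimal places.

Rachford–Rice: g(β) = Σ zᵢ(Kᵢ−1)/(1+β(Kᵢ−1)) = 0.
Check two-phase: ΣzᵢKᵢ = 1.674 > 1 and Σzᵢ/Kᵢ = 1.471 > 1, so g(0) = 0.674 > 0 and g(1) = -0.471 < 0.
Newton iteration, β⁰ = 0.5:
  β = 0.500: g = 0.0521, g' = -0.814 → β = 0.564
Converged at β = 0.564.
Compositions from xᵢ = zᵢ/(1+β(Kᵢ−1)), yᵢ = Kᵢxᵢ:
  1: x = 0.095, y = 0.377
  2: x = 0.265, y = 0.405
  3: x = 0.640, y = 0.218

y_3 = 0.218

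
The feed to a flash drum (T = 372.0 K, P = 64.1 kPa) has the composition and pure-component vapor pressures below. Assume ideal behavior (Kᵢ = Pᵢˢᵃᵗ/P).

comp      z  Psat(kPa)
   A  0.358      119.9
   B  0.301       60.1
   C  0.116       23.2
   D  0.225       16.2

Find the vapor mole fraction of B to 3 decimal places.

y_B = 0.284

Raoult's law: Kᵢ = Pᵢˢᵃᵗ/P = Pᵢˢᵃᵗ/64.1.
  K_A = 119.9/64.1 = 1.87051, K_B = 60.1/64.1 = 0.93760, K_C = 23.2/64.1 = 0.36193, K_D = 16.2/64.1 = 0.25273
Rachford–Rice: g(V/F) = Σ zᵢ(Kᵢ−1)/(1+V/F(Kᵢ−1)) = 0.
Feasibility: ΣzᵢKᵢ = 1.051, Σzᵢ/Kᵢ = 1.723 — both > 1, two phases present.
Iterate (Newton) starting at V/F = 0.66:
  V/F = 0.660: g = -0.2813, g' = -0.741 → V/F = 0.280
  V/F = 0.280: g = -0.0714, g' = -0.448 → V/F = 0.121
  V/F = 0.121: g = -0.0019, g' = -0.431 → V/F = 0.116
Converged at V/F = 0.116.
Compositions from xᵢ = zᵢ/(1+V/F(Kᵢ−1)), yᵢ = Kᵢxᵢ:
  A: x = 0.325, y = 0.608
  B: x = 0.303, y = 0.284
  C: x = 0.125, y = 0.045
  D: x = 0.246, y = 0.062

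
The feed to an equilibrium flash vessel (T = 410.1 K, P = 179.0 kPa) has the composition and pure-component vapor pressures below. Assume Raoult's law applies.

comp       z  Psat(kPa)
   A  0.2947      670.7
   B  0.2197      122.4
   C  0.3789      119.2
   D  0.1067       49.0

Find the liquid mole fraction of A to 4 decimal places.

Raoult's law: Kᵢ = Pᵢˢᵃᵗ/P = Pᵢˢᵃᵗ/179.0.
  K_A = 670.7/179.0 = 3.746927, K_B = 122.4/179.0 = 0.683799, K_C = 119.2/179.0 = 0.665922, K_D = 49.0/179.0 = 0.273743
Let ψ = V/F and solve Σ zᵢ(Kᵢ−1)/(1+ψ(Kᵢ−1)) = 0.
Feasibility: ΣzᵢKᵢ = 1.5360, Σzᵢ/Kᵢ = 1.3587 — both > 1, two phases present.
Iterate (Newton) starting at ψ = 0.43:
  ψ = 0.4300: g = 0.03024, g' = -0.6735 → ψ = 0.4749
  ψ = 0.4749: g = 0.00079, g' = -0.6400 → ψ = 0.4761
Converged at ψ = 0.4761.
Compositions from xᵢ = zᵢ/(1+ψ(Kᵢ−1)), yᵢ = Kᵢxᵢ:
  A: x = 0.1277, y = 0.4785
  B: x = 0.2586, y = 0.1769
  C: x = 0.4506, y = 0.3000
  D: x = 0.1631, y = 0.0446

x_A = 0.1277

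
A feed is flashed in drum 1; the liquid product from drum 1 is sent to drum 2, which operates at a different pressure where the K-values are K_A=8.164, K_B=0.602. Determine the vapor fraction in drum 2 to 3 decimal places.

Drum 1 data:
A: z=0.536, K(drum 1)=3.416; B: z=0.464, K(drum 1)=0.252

Drum 1:
Rachford–Rice: g(ψ₁) = Σ zᵢ(Kᵢ−1)/(1+ψ₁(Kᵢ−1)) = 0.
Check two-phase: ΣzᵢKᵢ = 1.948 > 1 and Σzᵢ/Kᵢ = 1.998 > 1, so g(0) = 0.948 > 0 and g(1) = -0.998 < 0.
Newton–Raphson from ψ₁ = 0.5:
  ψ₁ = 0.500: g = 0.0321, g' = -1.304 → ψ₁ = 0.525
Converged at ψ₁ = 0.525.
Drum-1 compositions:
  A: x = 0.236, y = 0.808
  B: x = 0.764, y = 0.192
Drum-2 feed = drum-1 liquid: z₂ = (0.2364, 0.7636).
Drum 2:
Material balance + equilibrium reduce to Σ zᵢ(Kᵢ−1)/(1+ψ₂(Kᵢ−1)) = 0.
Check two-phase: ΣzᵢKᵢ = 2.390 > 1 and Σzᵢ/Kᵢ = 1.297 > 1, so g(0) = 1.390 > 0 and g(1) = -0.297 < 0.
Binary case is linear: z₁(K₁−1)(1+ψ₂(K₂−1)) + z₂(K₂−1)(1+ψ₂(K₁−1)) = 0
⇒ ψ₂ = [z₁(K₁−1)+z₂(K₂−1)] / [−(K₁−1)(K₂−1)] = 1.3897/2.8513 = 0.487
  A: x = 0.053, y = 0.430
  B: x = 0.947, y = 0.570

V/F (drum 2) = 0.487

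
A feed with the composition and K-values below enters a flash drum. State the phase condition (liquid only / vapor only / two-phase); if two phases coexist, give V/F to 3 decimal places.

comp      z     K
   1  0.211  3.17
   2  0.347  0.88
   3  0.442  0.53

ΣzᵢKᵢ = 1.208; Σzᵢ/Kᵢ = 1.295.
Both exceed 1, so a two-phase solution exists.
Material balance + equilibrium reduce to Σ zᵢ(Kᵢ−1)/(1+ψ(Kᵢ−1)) = 0.
Newton–Raphson from ψ = 0.63:
  ψ = 0.630: g = -0.1467, g' = -0.380 → ψ = 0.244
  ψ = 0.244: g = 0.0218, g' = -0.555 → ψ = 0.283
  ψ = 0.283: g = 0.0008, g' = -0.516 → ψ = 0.285
Converged at ψ = 0.285.

two-phase, V/F = 0.285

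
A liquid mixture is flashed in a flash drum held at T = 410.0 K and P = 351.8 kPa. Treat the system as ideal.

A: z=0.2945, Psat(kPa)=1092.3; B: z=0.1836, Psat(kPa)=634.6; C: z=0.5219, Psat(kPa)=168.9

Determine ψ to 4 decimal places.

ψ = 0.5657

Raoult's law: Kᵢ = Pᵢˢᵃᵗ/P = Pᵢˢᵃᵗ/351.8.
  K_A = 1092.3/351.8 = 3.104889, K_B = 634.6/351.8 = 1.803866, K_C = 168.9/351.8 = 0.480102
Let ψ = V/F and solve Σ zᵢ(Kᵢ−1)/(1+ψ(Kᵢ−1)) = 0.
Feasibility: ΣzᵢKᵢ = 1.4961, Σzᵢ/Kᵢ = 1.2837 — both > 1, two phases present.
Iterate (Newton) starting at ψ = 0.58:
  ψ = 0.5800: g = -0.00869, g' = -0.6089 → ψ = 0.5657
Converged at ψ = 0.5657.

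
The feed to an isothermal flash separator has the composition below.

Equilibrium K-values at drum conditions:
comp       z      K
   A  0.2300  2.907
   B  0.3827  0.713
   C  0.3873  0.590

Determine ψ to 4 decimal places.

ψ = 0.2535

Let ψ = V/F and solve Σ zᵢ(Kᵢ−1)/(1+ψ(Kᵢ−1)) = 0.
Check two-phase: ΣzᵢKᵢ = 1.1700 > 1 and Σzᵢ/Kᵢ = 1.2723 > 1, so g(0) = 0.1700 > 0 and g(1) = -0.2723 < 0.
Iterate (Newton) starting at ψ = 0.5:
  ψ = 0.5000: g = -0.10345, g' = -0.3652 → ψ = 0.2167
  ψ = 0.2167: g = 0.01896, g' = -0.5331 → ψ = 0.2523
  ψ = 0.2523: g = 0.00062, g' = -0.4989 → ψ = 0.2535
Converged at ψ = 0.2535.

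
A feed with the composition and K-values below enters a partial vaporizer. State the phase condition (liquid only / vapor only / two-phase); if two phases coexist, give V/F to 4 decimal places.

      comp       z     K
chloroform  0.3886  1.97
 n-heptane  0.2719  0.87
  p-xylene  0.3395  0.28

two-phase, V/F = 0.1877

ΣzᵢKᵢ = 1.0972; Σzᵢ/Kᵢ = 1.7223.
Both exceed 1, so a two-phase solution exists.
Newton–Raphson from ψ = 0.69:
  ψ = 0.6900: g = -0.29879, g' = -0.8318 → ψ = 0.3308
  ψ = 0.3308: g = -0.07242, g' = -0.5178 → ψ = 0.1909
  ψ = 0.1909: g = -0.00161, g' = -0.5017 → ψ = 0.1877
Converged at ψ = 0.1877.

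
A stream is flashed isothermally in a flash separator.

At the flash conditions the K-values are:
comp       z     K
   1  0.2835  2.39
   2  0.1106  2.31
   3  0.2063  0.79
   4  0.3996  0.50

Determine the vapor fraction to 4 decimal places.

ψ = 0.5117

Rachford–Rice: g(ψ) = Σ zᵢ(Kᵢ−1)/(1+ψ(Kᵢ−1)) = 0.
g(0) = ΣzᵢKᵢ − 1 = 0.2958 and g(1) = 1 − Σzᵢ/Kᵢ = -0.2268, so a root lies in (0, 1).
Newton iteration, ψ⁰ = 0.5:
  ψ = 0.5000: g = 0.00523, g' = -0.4489 → ψ = 0.5116
  ψ = 0.5116: g = 0.00001, g' = -0.4469 → ψ = 0.5117
Converged at ψ = 0.5117.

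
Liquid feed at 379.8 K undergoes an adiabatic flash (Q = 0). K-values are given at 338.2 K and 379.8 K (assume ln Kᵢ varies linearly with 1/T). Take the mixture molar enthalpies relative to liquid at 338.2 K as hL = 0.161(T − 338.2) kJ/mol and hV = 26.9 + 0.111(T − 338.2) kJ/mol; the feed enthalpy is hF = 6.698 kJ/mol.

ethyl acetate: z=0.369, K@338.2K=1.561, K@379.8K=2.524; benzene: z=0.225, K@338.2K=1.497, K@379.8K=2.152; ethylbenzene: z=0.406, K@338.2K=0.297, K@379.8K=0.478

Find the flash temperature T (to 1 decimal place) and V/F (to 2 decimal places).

Adiabatic flash: solve Rachford–Rice at each trial T, then check hF = ψ·hV(T) + (1−ψ)·hL(T).
  T = 338.2 K: K = (1.561, 1.497, 0.297), RR gives ψ = 0.088, H_out = 2.379 kJ/mol
  T = 379.8 K: K = (2.524, 2.152, 0.478), RR gives ψ = 0.842, H_out = 27.585 kJ/mol
  T = 359.0 K: K = (2.013, 1.814, 0.382), RR gives ψ = 0.527, H_out = 16.965 kJ/mol
  T = 348.6 K: K = (1.779, 1.653, 0.338), RR gives ψ = 0.341, H_out = 10.681 kJ/mol
  T = 343.4 K: K = (1.668, 1.574, 0.317), RR gives ψ = 0.228, H_out = 6.902 kJ/mol
  T = 340.8 K: K = (1.614, 1.535, 0.307), RR gives ψ = 0.162, H_out = 4.756 kJ/mol
  T = 342.1 K: K = (1.641, 1.555, 0.312), RR gives ψ = 0.196, H_out = 5.855 kJ/mol
Linear interpolation between T = 342.1 (H_out = 5.855) and T = 343.4 (H_out = 6.902) on hF = 6.698 gives T ≈ 343.1 K, at which ψ = 0.22.

T = 343.1 K, V/F = 0.22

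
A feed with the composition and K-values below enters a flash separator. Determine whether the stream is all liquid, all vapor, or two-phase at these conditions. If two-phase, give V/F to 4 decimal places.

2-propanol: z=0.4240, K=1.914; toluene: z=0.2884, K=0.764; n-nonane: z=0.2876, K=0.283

ΣzᵢKᵢ = 1.1133; Σzᵢ/Kᵢ = 1.6153.
Both exceed 1, so a two-phase solution exists.
Iterate (Newton) starting at ψ = 0.5:
  ψ = 0.5000: g = -0.13263, g' = -0.5468 → ψ = 0.2574
  ψ = 0.2574: g = -0.01163, g' = -0.4727 → ψ = 0.2328
Converged at ψ = 0.2328.

two-phase, V/F = 0.2328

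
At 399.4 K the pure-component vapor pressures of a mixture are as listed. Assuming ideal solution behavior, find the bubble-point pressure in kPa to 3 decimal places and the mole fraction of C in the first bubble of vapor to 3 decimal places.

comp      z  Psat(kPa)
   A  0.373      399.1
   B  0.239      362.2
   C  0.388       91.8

Pbub = 271.048 kPa, y_C = 0.131

At the bubble point ψ → 0, so ΣzᵢKᵢ = 1 with Kᵢ = Pᵢˢᵃᵗ/P ⇒ P = ΣzᵢPᵢˢᵃᵗ.
P = 0.373·399.1 + 0.239·362.2 + 0.388·91.8 = 271.048 kPa
yᵢ = zᵢPᵢˢᵃᵗ/P ⇒ y_C = 0.388·91.8/271.048 = 0.131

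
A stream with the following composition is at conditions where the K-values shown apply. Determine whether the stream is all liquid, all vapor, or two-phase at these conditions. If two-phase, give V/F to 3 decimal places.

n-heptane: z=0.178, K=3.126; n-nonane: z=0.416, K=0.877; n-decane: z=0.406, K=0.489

ΣzᵢKᵢ = 1.120; Σzᵢ/Kᵢ = 1.362.
Both exceed 1, so a two-phase solution exists.
Rachford–Rice: g(ψ) = Σ zᵢ(Kᵢ−1)/(1+ψ(Kᵢ−1)) = 0.
Newton–Raphson from ψ = 0.5:
  ψ = 0.500: g = -0.1498, g' = -0.387 → ψ = 0.113
  ψ = 0.113: g = 0.0327, g' = -0.648 → ψ = 0.164
  ψ = 0.164: g = 0.0019, g' = -0.575 → ψ = 0.167
Converged at ψ = 0.167.

two-phase, V/F = 0.167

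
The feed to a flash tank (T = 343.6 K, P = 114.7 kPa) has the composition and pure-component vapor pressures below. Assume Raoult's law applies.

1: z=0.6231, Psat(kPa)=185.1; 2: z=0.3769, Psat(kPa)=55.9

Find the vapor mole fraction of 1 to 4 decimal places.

Raoult's law: Kᵢ = Pᵢˢᵃᵗ/P = Pᵢˢᵃᵗ/114.7.
  K_1 = 185.1/114.7 = 1.613775, K_2 = 55.9/114.7 = 0.487358
Material balance + equilibrium reduce to Σ zᵢ(Kᵢ−1)/(1+ψ(Kᵢ−1)) = 0.
g(0) = ΣzᵢKᵢ − 1 = 0.1892 and g(1) = 1 − Σzᵢ/Kᵢ = -0.1595, so a root lies in (0, 1).
Iterate (Newton) starting at ψ = 0.5:
  ψ = 0.5000: g = 0.03283, g' = -0.3165 → ψ = 0.6037
  ψ = 0.6037: g = -0.00077, g' = -0.3327 → ψ = 0.6014
Converged at ψ = 0.6014.
Compositions from xᵢ = zᵢ/(1+ψ(Kᵢ−1)), yᵢ = Kᵢxᵢ:
  1: x = 0.4551, y = 0.7344
  2: x = 0.5449, y = 0.2656

y_1 = 0.7344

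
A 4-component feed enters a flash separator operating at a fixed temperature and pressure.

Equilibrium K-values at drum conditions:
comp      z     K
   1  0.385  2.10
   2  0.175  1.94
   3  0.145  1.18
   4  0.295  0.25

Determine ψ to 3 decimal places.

ψ = 0.576

Newton iteration, ψ⁰ = 0.5:
  ψ = 0.500: g = 0.0551, g' = -0.694 → ψ = 0.579
  ψ = 0.579: g = -0.0024, g' = -0.761 → ψ = 0.576
Converged at ψ = 0.576.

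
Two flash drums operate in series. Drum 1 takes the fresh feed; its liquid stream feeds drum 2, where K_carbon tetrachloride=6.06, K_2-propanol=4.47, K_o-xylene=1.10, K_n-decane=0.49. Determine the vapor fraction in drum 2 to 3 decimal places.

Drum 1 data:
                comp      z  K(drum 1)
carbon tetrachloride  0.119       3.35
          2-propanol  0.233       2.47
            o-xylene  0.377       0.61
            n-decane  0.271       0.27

Drum 1:
Iterate (Newton) starting at ψ₁ = 0.47:
  ψ₁ = 0.470: g = -0.1457, g' = -0.745 → ψ₁ = 0.274
  ψ₁ = 0.274: g = 0.0020, g' = -0.796 → ψ₁ = 0.277
Converged at ψ₁ = 0.277.
Drum-1 compositions:
  carbon tetrachloride: x = 0.072, y = 0.241
  2-propanol: x = 0.166, y = 0.409
  o-xylene: x = 0.423, y = 0.258
  n-decane: x = 0.340, y = 0.092
Drum-2 feed = drum-1 liquid: z₂ = (0.0721, 0.1656, 0.4227, 0.3397).
Drum 2:
Rachford–Rice: g(ψ₂) = Σ zᵢ(Kᵢ−1)/(1+ψ₂(Kᵢ−1)) = 0.
Check two-phase: ΣzᵢKᵢ = 1.808 > 1 and Σzᵢ/Kᵢ = 1.126 > 1, so g(0) = 0.808 > 0 and g(1) = -0.126 < 0.
Iterate (Newton) starting at ψ₂ = 0.5:
  ψ₂ = 0.500: g = 0.1211, g' = -0.578 → ψ₂ = 0.710
  ψ₂ = 0.710: g = 0.0133, g' = -0.475 → ψ₂ = 0.738
Converged at ψ₂ = 0.738.
  carbon tetrachloride: x = 0.015, y = 0.092
  2-propanol: x = 0.047, y = 0.208
  o-xylene: x = 0.394, y = 0.433
  n-decane: x = 0.545, y = 0.267

V/F (drum 2) = 0.738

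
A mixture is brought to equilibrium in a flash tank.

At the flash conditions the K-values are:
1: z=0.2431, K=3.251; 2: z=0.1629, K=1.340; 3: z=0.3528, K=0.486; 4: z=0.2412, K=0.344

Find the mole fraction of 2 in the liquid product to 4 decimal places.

Material balance + equilibrium reduce to Σ zᵢ(Kᵢ−1)/(1+ψ(Kᵢ−1)) = 0.
Feasibility: ΣzᵢKᵢ = 1.2630, Σzᵢ/Kᵢ = 1.6234 — both > 1, two phases present.
Newton iteration, ψ⁰ = 0.5:
  ψ = 0.5000: g = -0.17473, g' = -0.6851 → ψ = 0.2450
  ψ = 0.2450: g = 0.00787, g' = -0.7972 → ψ = 0.2548
  ψ = 0.2548: g = 0.00005, g' = -0.7865 → ψ = 0.2549
Converged at ψ = 0.2549.
Compositions from xᵢ = zᵢ/(1+ψ(Kᵢ−1)), yᵢ = Kᵢxᵢ:
  1: x = 0.1545, y = 0.5022
  2: x = 0.1499, y = 0.2009
  3: x = 0.4060, y = 0.1973
  4: x = 0.2896, y = 0.0996

x_2 = 0.1499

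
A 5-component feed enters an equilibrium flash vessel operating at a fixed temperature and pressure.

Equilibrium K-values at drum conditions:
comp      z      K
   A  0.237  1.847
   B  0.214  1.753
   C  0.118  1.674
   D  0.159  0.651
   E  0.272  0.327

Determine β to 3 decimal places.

β = 0.446

Let β = V/F and solve Σ zᵢ(Kᵢ−1)/(1+β(Kᵢ−1)) = 0.
g(0) = ΣzᵢKᵢ − 1 = 0.203 and g(1) = 1 − Σzᵢ/Kᵢ = -0.397, so a root lies in (0, 1).
Newton iteration, β⁰ = 0.59:
  β = 0.590: g = -0.0712, g' = -0.531 → β = 0.456
  β = 0.456: g = -0.0045, g' = -0.471 → β = 0.446
Converged at β = 0.446.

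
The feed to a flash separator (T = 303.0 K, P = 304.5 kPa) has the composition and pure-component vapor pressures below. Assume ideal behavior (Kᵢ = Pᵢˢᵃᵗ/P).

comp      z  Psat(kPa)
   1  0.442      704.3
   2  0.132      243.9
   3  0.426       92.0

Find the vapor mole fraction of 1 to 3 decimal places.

Raoult's law: Kᵢ = Pᵢˢᵃᵗ/P = Pᵢˢᵃᵗ/304.5.
  K_1 = 704.3/304.5 = 2.31297, K_2 = 243.9/304.5 = 0.80099, K_3 = 92.0/304.5 = 0.30213
Let β = V/F and solve Σ zᵢ(Kᵢ−1)/(1+β(Kᵢ−1)) = 0.
Feasibility: ΣzᵢKᵢ = 1.257, Σzᵢ/Kᵢ = 1.766 — both > 1, two phases present.
Newton iteration, β⁰ = 0.68:
  β = 0.680: g = -0.2896, g' = -0.971 → β = 0.382
  β = 0.382: g = -0.0472, g' = -0.730 → β = 0.317
Converged at β = 0.317.
Compositions from xᵢ = zᵢ/(1+β(Kᵢ−1)), yᵢ = Kᵢxᵢ:
  1: x = 0.312, y = 0.722
  2: x = 0.141, y = 0.113
  3: x = 0.547, y = 0.165

y_1 = 0.722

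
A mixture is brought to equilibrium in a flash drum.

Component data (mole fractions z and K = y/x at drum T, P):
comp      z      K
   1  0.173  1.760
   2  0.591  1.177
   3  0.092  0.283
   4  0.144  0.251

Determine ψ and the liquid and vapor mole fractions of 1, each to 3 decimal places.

ψ = 0.241, x_1 = 0.146, y_1 = 0.257

Material balance + equilibrium reduce to Σ zᵢ(Kᵢ−1)/(1+ψ(Kᵢ−1)) = 0.
g(0) = ΣzᵢKᵢ − 1 = 0.062 and g(1) = 1 − Σzᵢ/Kᵢ = -0.499, so a root lies in (0, 1).
Newton–Raphson from ψ = 0.36:
  ψ = 0.360: g = -0.0350, g' = -0.315 → ψ = 0.249
  ψ = 0.249: g = -0.0021, g' = -0.280 → ψ = 0.241
Converged at ψ = 0.241.
Compositions from xᵢ = zᵢ/(1+ψ(Kᵢ−1)), yᵢ = Kᵢxᵢ:
  1: x = 0.146, y = 0.257
  2: x = 0.567, y = 0.667
  3: x = 0.111, y = 0.031
  4: x = 0.176, y = 0.044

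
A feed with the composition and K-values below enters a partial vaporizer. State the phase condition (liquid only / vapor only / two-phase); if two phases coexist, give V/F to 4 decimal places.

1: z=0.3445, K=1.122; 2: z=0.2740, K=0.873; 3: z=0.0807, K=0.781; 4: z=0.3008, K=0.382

liquid only

ΣzᵢKᵢ = 0.8037; Σzᵢ/Kᵢ = 1.5117.
Since ΣzᵢKᵢ < 1 the mixture is below its bubble point — single liquid phase.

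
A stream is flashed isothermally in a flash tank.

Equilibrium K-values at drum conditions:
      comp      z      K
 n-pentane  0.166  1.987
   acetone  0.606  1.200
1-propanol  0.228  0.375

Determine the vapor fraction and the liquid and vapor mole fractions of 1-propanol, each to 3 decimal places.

Rachford–Rice: g(ψ) = Σ zᵢ(Kᵢ−1)/(1+ψ(Kᵢ−1)) = 0.
Check two-phase: ΣzᵢKᵢ = 1.143 > 1 and Σzᵢ/Kᵢ = 1.197 > 1, so g(0) = 0.143 > 0 and g(1) = -0.197 < 0.
Newton iteration, ψ⁰ = 0.5:
  ψ = 0.500: g = 0.0126, g' = -0.281 → ψ = 0.545
  ψ = 0.545: g = -0.0003, g' = -0.293 → ψ = 0.544
Converged at ψ = 0.544.
Compositions from xᵢ = zᵢ/(1+ψ(Kᵢ−1)), yᵢ = Kᵢxᵢ:
  n-pentane: x = 0.108, y = 0.215
  acetone: x = 0.547, y = 0.656
  1-propanol: x = 0.345, y = 0.130

ψ = 0.544, x_1-propanol = 0.345, y_1-propanol = 0.130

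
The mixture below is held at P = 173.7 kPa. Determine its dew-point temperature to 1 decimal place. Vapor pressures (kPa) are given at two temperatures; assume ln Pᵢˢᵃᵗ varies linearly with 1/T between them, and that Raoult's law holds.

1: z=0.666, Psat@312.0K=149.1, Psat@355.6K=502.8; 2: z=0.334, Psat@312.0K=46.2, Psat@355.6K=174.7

Dew-point temperature: Σzᵢ·P/Pᵢˢᵃᵗ(T) = 1. Interpolate ln Pᵢˢᵃᵗ = aᵢ + bᵢ/T.
  T = 312.0 K: ΣzᵢP/Pᵢˢᵃᵗ = 2.0316
  T = 355.6 K: ΣzᵢP/Pᵢˢᵃᵗ = 0.5622
  T = 333.8 K: ΣzᵢP/Pᵢˢᵃᵗ = 1.0244
  T = 344.7 K: ΣzᵢP/Pᵢˢᵃᵗ = 0.7516
  T = 339.2 K: ΣzᵢP/Pᵢˢᵃᵗ = 0.8765
  T = 336.5 K: ΣzᵢP/Pᵢˢᵃᵗ = 0.9470
  T = 335.1 K: ΣzᵢP/Pᵢˢᵃᵗ = 0.9862
Interpolating between 333.8 K and 335.1 K gives T ≈ 334.6 K.

T = 334.6 K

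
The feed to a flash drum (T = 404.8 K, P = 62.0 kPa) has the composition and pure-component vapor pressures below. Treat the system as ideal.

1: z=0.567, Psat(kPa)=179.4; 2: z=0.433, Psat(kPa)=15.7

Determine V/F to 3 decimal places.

V/F = 0.531

Raoult's law: Kᵢ = Pᵢˢᵃᵗ/P = Pᵢˢᵃᵗ/62.0.
  K_1 = 179.4/62.0 = 2.89355, K_2 = 15.7/62.0 = 0.25323
Binary case is linear: z₁(K₁−1)(1+V/F(K₂−1)) + z₂(K₂−1)(1+V/F(K₁−1)) = 0
⇒ V/F = [z₁(K₁−1)+z₂(K₂−1)] / [−(K₁−1)(K₂−1)] = 0.7503/1.4141 = 0.531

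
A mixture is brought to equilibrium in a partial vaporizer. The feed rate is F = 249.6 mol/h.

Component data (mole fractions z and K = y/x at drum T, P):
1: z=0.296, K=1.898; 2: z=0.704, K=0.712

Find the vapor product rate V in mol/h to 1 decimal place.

V = 60.9 mol/h

Material balance + equilibrium reduce to Σ zᵢ(Kᵢ−1)/(1+V/F(Kᵢ−1)) = 0.
g(0) = ΣzᵢKᵢ − 1 = 0.063 and g(1) = 1 − Σzᵢ/Kᵢ = -0.145, so a root lies in (0, 1).
Iterate (Newton) starting at V/F = 0.5:
  V/F = 0.500: g = -0.0534, g' = -0.193 → V/F = 0.224
  V/F = 0.224: g = 0.0046, g' = -0.232 → V/F = 0.244
Converged at V/F = 0.244.
Then V = V/F·F = 0.2438·249.6 = 60.9 mol/h and L = F − V = 188.7 mol/h.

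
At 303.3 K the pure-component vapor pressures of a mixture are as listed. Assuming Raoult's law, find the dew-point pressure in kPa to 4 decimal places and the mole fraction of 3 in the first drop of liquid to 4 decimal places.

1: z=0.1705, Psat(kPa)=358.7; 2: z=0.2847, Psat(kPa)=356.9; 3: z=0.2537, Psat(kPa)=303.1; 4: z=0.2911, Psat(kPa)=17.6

Pdew = 53.6198 kPa, x_3 = 0.0449

At the dew point ψ → 1, so Σzᵢ/Kᵢ = 1 with Kᵢ = Pᵢˢᵃᵗ/P ⇒ 1/P = Σzᵢ/Pᵢˢᵃᵗ.
1/P = 0.1705/358.7 + 0.2847/356.9 + 0.2537/303.1 + 0.2911/17.6 = 0.0186498 ⇒ P = 53.6198 kPa
xᵢ = zᵢP/Pᵢˢᵃᵗ ⇒ x_3 = 0.2537·53.6198/303.1 = 0.0449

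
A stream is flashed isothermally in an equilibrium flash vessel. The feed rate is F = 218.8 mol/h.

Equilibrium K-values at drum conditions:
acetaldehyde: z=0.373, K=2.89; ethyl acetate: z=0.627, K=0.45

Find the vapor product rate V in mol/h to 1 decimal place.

Let ψ = V/F and solve Σ zᵢ(Kᵢ−1)/(1+ψ(Kᵢ−1)) = 0.
Check two-phase: ΣzᵢKᵢ = 1.360 > 1 and Σzᵢ/Kᵢ = 1.522 > 1, so g(0) = 0.360 > 0 and g(1) = -0.522 < 0.
Binary case is linear: z₁(K₁−1)(1+ψ(K₂−1)) + z₂(K₂−1)(1+ψ(K₁−1)) = 0
⇒ ψ = [z₁(K₁−1)+z₂(K₂−1)] / [−(K₁−1)(K₂−1)] = 0.3601/1.0395 = 0.346
Then V = ψ·F = 0.3464·218.8 = 75.8 mol/h and L = F − V = 143.0 mol/h.

V = 75.8 mol/h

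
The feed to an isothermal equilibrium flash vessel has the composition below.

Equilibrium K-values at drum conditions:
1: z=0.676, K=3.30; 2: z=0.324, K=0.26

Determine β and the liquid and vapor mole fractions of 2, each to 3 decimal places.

β = 0.773, x_2 = 0.757, y_2 = 0.197

Let β = V/F and solve Σ zᵢ(Kᵢ−1)/(1+β(Kᵢ−1)) = 0.
Feasibility: ΣzᵢKᵢ = 2.315, Σzᵢ/Kᵢ = 1.451 — both > 1, two phases present.
Binary case is linear: z₁(K₁−1)(1+β(K₂−1)) + z₂(K₂−1)(1+β(K₁−1)) = 0
⇒ β = [z₁(K₁−1)+z₂(K₂−1)] / [−(K₁−1)(K₂−1)] = 1.3150/1.7020 = 0.773
Compositions from xᵢ = zᵢ/(1+β(Kᵢ−1)), yᵢ = Kᵢxᵢ:
  1: x = 0.243, y = 0.803
  2: x = 0.757, y = 0.197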